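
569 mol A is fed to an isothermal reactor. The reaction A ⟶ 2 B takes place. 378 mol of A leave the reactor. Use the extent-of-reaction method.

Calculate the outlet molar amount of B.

382 mol

For A: n = n₀ − 1ξ → 378 = 569 − 1ξ, giving ξ = 191 mol.
Outlet amounts (n = n₀ + ν ξ):
  A: 569 − 1(191) = 378
  B: 0 + 2(191) = 382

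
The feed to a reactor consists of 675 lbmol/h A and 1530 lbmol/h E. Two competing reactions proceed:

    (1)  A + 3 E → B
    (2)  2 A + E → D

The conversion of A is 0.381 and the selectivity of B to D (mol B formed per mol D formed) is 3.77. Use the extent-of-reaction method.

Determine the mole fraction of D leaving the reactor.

0.0277

Conversion of A: A consumed = 0.381 × 675 = 257.2 lbmol/h = 1ξ₁ + 2ξ₂.
Selectivity: 1ξ₁ / (1ξ₂) = 3.77 → ξ₁ = 3.77 ξ₂.
Substitute: (1·3.77 + 2) ξ₂ = 257.2 → ξ₂ = 44.57 lbmol/h, ξ₁ = 168 lbmol/h.
Outlet amounts (n = n₀ + Σ ν·ξ):
  A: 675 − 1(168) − 2(44.57) = 417.8
  E: 1530 − 3(168) − 1(44.57) = 981.3
  B: 0 + 1(168) = 168
  D: 0 + 1(44.57) = 44.57
Total out = 1612 lbmol/h; y_D = 44.57 / 1612 = 0.02765.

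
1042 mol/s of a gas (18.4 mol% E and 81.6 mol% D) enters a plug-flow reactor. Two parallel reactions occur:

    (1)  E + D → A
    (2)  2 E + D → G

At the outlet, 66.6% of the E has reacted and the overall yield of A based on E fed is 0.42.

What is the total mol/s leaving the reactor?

Yield of A: 1ξ₁ / 191.7 = 0.42 → ξ₁ = 80.53 mol/s.
Conversion of E: 1ξ₁ + 2ξ₂ = 0.666 × 191.7 = 127.7 → ξ₂ = 23.58 mol/s.
Outlet amounts (n = n₀ + Σ ν·ξ):
  E: 191.7 − 1(80.53) − 2(23.58) = 64.04
  D: 850.3 − 1(80.53) − 1(23.58) = 746.2
  A: 0 + 1(80.53) = 80.53
  G: 0 + 1(23.58) = 23.58
Total out = 64.04 + 746.2 + 80.53 + 23.58 = 914.3 mol/s.

914 mol/s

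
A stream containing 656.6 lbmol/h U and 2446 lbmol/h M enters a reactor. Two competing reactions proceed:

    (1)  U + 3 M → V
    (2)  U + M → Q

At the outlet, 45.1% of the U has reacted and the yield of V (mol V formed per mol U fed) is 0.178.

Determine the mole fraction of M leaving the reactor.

Yield of V: 1ξ₁ / 656.6 = 0.178 → ξ₁ = 116.9 lbmol/h.
Conversion of U: 1ξ₁ + 1ξ₂ = 0.451 × 656.6 = 296.1 → ξ₂ = 179.3 lbmol/h.
Outlet amounts (n = n₀ + Σ ν·ξ):
  U: 656.6 − 1(116.9) − 1(179.3) = 360.5
  M: 2446 − 3(116.9) − 1(179.3) = 1916
  V: 0 + 1(116.9) = 116.9
  Q: 0 + 1(179.3) = 179.3
Total out = 2573 lbmol/h; y_M = 1916 / 2573 = 0.7448.

0.745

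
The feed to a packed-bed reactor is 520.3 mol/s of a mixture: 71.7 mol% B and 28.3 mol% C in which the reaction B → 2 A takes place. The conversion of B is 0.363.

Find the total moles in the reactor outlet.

656 mol/s

B reacted = 0.363 × 373.1 = 135.4 mol/s; ν_B = −1, so ξ = 135.4/1 = 135.4 mol/s.
Outlet amounts (n = n₀ + ν ξ):
  B: 373.1 − 1(135.4) = 237.6
  A: 0 + 2(135.4) = 270.8
  C: 147.2 (inert)
Total out = 237.6 + 270.8 + 147.2 = 655.7 mol/s.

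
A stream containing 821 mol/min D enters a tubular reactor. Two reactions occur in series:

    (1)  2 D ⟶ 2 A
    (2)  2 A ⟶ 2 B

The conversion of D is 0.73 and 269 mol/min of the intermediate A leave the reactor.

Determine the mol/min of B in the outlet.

Conversion of D: D consumed = 2ξ₁ = 0.73 × 821 → ξ₁ = 299.7 mol/min.
A balance: n_A = 0 + 2ξ₁ − 2ξ₂ = 269 → ξ₂ = (2·299.7 − 269)/2 = 165.2 mol/min.
Outlet amounts (n = n₀ + Σ ν·ξ):
  D: 821 − 2(299.7) = 221.7
  A: 0 + 2(299.7) − 2(165.2) = 269
  B: 0 + 2(165.2) = 330.3

330 mol/min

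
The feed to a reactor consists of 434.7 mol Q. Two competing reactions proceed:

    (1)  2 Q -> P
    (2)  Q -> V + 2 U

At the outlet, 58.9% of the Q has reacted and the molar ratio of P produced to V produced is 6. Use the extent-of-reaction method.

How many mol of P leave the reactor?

Conversion of Q: Q consumed = 0.589 × 434.7 = 256 mol = 2ξ₁ + 1ξ₂.
Selectivity: 1ξ₁ / (1ξ₂) = 6 → ξ₁ = 6 ξ₂.
Substitute: (2·6 + 1) ξ₂ = 256 → ξ₂ = 19.7 mol, ξ₁ = 118.2 mol.
Outlet amounts (n = n₀ + Σ ν·ξ):
  Q: 434.7 − 2(118.2) − 1(19.7) = 178.7
  P: 0 + 1(118.2) = 118.2
  V: 0 + 1(19.7) = 19.7
  U: 0 + 2(19.7) = 39.39

118 mol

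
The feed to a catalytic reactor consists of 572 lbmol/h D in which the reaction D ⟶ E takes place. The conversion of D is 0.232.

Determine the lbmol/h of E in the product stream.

133 lbmol/h

D reacted = 0.232 × 572 = 132.7 lbmol/h; ν_D = −1, so ξ = 132.7/1 = 132.7 lbmol/h.
Outlet amounts (n = n₀ + ν ξ):
  D: 572 − 1(132.7) = 439.3
  E: 0 + 1(132.7) = 132.7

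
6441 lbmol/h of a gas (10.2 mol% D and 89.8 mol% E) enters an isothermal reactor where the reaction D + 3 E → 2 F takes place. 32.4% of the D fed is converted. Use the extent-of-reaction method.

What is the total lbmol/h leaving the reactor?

6020 lbmol/h

D reacted = 0.324 × 657 = 212.9 lbmol/h; ν_D = −1, so ξ = 212.9/1 = 212.9 lbmol/h.
Outlet amounts (n = n₀ + ν ξ):
  D: 657 − 1(212.9) = 444.1
  E: 5784 − 3(212.9) = 5145
  F: 0 + 2(212.9) = 425.7
Total out = 444.1 + 5145 + 425.7 = 6015 lbmol/h.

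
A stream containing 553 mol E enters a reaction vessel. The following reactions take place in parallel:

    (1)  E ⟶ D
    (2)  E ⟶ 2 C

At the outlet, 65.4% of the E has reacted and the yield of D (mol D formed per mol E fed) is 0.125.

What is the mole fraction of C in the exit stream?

Yield of D: 1ξ₁ / 553 = 0.125 → ξ₁ = 69.12 mol.
Conversion of E: 1ξ₁ + 1ξ₂ = 0.654 × 553 = 361.7 → ξ₂ = 292.5 mol.
Outlet amounts (n = n₀ + Σ ν·ξ):
  E: 553 − 1(69.12) − 1(292.5) = 191.3
  D: 0 + 1(69.12) = 69.12
  C: 0 + 2(292.5) = 585.1
Total out = 845.5 mol; y_C = 585.1 / 845.5 = 0.692.

0.692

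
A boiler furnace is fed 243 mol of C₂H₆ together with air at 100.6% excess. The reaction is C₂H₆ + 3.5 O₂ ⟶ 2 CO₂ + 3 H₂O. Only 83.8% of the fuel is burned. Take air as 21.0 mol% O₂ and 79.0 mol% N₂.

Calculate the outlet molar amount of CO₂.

Stoichiometric O₂ = 3.5 × 243 = 850.5 mol; O₂ fed = 850.5 × 2.006 = 1706 mol.
N₂ fed = 1706 × 79/21 = 6418 mol.
Fuel reacted = 0.838 × 243 → ξ = 203.6 mol.
Outlet (n = n₀ + ν ξ):
  C₂H₆: 243 − 1(203.6) = 39.37
  O₂: 1706 − 3.5(203.6) = 993.4
  N₂: 6418 (inert)
  CO₂: 0 + 2(203.6) = 407.3
  H₂O: 0 + 3(203.6) = 610.9

407 mol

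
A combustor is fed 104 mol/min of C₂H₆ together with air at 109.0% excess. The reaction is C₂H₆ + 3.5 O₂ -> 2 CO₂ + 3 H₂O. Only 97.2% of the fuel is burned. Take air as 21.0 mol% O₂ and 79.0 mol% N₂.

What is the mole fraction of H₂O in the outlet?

Stoichiometric O₂ = 3.5 × 104 = 364 mol/min; O₂ fed = 364 × 2.090 = 760.8 mol/min.
N₂ fed = 760.8 × 79/21 = 2862 mol/min.
Fuel reacted = 0.972 × 104 → ξ = 101.1 mol/min.
Outlet (n = n₀ + ν ξ):
  C₂H₆: 104 − 1(101.1) = 2.912
  O₂: 760.8 − 3.5(101.1) = 407
  N₂: 2862 (inert)
  CO₂: 0 + 2(101.1) = 202.2
  H₂O: 0 + 3(101.1) = 303.3
Total out = 3777 mol/min; y_H₂O = 303.3 / 3777 = 0.08029.

0.0803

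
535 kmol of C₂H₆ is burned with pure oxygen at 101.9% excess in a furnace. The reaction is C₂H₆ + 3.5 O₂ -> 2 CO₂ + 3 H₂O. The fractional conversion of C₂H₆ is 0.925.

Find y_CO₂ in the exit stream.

Stoichiometric O₂ = 3.5 × 535 = 1872 kmol; O₂ fed = 1872 × 2.019 = 3781 kmol.
Fuel reacted = 0.925 × 535 → ξ = 494.9 kmol.
Outlet (n = n₀ + ν ξ):
  C₂H₆: 535 − 1(494.9) = 40.12
  O₂: 3781 − 3.5(494.9) = 2049
  CO₂: 0 + 2(494.9) = 989.8
  H₂O: 0 + 3(494.9) = 1485
Total out = 4563 kmol; y_CO₂ = 989.8 / 4563 = 0.2169.

0.217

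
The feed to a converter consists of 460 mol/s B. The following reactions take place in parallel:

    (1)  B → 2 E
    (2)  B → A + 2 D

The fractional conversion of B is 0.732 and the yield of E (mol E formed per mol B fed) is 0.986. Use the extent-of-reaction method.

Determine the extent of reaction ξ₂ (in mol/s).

Yield of E: 2ξ₁ / 460 = 0.986 → ξ₁ = 226.8 mol/s.
Conversion of B: 1ξ₁ + 1ξ₂ = 0.732 × 460 = 336.7 → ξ₂ = 109.9 mol/s.
Outlet amounts (n = n₀ + Σ ν·ξ):
  B: 460 − 1(226.8) − 1(109.9) = 123.3
  E: 0 + 2(226.8) = 453.6
  A: 0 + 1(109.9) = 109.9
  D: 0 + 2(109.9) = 219.9

ξ₂ = 110 mol/s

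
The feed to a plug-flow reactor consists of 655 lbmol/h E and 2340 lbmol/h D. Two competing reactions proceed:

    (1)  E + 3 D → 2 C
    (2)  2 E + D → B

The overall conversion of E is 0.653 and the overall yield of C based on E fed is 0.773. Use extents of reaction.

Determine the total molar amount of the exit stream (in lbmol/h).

2310 lbmol/h

Yield of C: 2ξ₁ / 655 = 0.773 → ξ₁ = 253.2 lbmol/h.
Conversion of E: 1ξ₁ + 2ξ₂ = 0.653 × 655 = 427.7 → ξ₂ = 87.28 lbmol/h.
Outlet amounts (n = n₀ + Σ ν·ξ):
  E: 655 − 1(253.2) − 2(87.28) = 227.3
  D: 2340 − 3(253.2) − 1(87.28) = 1493
  C: 0 + 2(253.2) = 506.3
  B: 0 + 1(87.28) = 87.28
Total out = 227.3 + 1493 + 506.3 + 87.28 = 2314 lbmol/h.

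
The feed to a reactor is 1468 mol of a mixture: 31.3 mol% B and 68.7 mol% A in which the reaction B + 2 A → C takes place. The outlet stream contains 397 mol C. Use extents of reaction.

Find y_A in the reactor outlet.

For C: n = n₀ + 1ξ → 397 = 0 + 1ξ, giving ξ = 397 mol.
Outlet amounts (n = n₀ + ν ξ):
  B: 459.5 − 1(397) = 62.48
  A: 1009 − 2(397) = 214.5
  C: 0 + 1(397) = 397
Total out = 674 mol; y_A = 214.5 / 674 = 0.3183.

0.318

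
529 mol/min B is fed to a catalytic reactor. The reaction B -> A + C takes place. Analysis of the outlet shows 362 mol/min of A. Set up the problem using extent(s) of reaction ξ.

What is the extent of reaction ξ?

ξ = 362 mol/min

For A: n = n₀ + 1ξ → 362 = 0 + 1ξ, giving ξ = 362 mol/min.
Outlet amounts (n = n₀ + ν ξ):
  B: 529 − 1(362) = 167
  A: 0 + 1(362) = 362
  C: 0 + 1(362) = 362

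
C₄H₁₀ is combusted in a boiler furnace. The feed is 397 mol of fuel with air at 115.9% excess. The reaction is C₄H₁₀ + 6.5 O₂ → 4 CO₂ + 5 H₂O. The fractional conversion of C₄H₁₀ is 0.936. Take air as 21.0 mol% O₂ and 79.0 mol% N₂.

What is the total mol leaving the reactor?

27500 mol

Stoichiometric O₂ = 6.5 × 397 = 2580 mol; O₂ fed = 2580 × 2.159 = 5571 mol.
N₂ fed = 5571 × 79/21 = 20960 mol.
Fuel reacted = 0.936 × 397 → ξ = 371.6 mol.
Outlet (n = n₀ + ν ξ):
  C₄H₁₀: 397 − 1(371.6) = 25.41
  O₂: 5571 − 6.5(371.6) = 3156
  N₂: 20960 (inert)
  CO₂: 0 + 4(371.6) = 1486
  H₂O: 0 + 5(371.6) = 1858
Total out = 25.41 + 3156 + 20960 + 1486 + 1858 = 27480 mol.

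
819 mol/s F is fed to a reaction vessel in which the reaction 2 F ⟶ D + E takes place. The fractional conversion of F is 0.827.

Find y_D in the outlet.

F reacted = 0.827 × 819 = 677.3 mol/s; ν_F = −2, so ξ = 677.3/2 = 338.7 mol/s.
Outlet amounts (n = n₀ + ν ξ):
  F: 819 − 2(338.7) = 141.7
  D: 0 + 1(338.7) = 338.7
  E: 0 + 1(338.7) = 338.7
Total out = 819 mol/s; y_D = 338.7 / 819 = 0.4135.

0.413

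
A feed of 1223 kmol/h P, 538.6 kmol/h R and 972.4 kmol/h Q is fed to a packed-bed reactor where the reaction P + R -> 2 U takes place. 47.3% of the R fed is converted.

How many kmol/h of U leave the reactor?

R reacted = 0.473 × 538.6 = 254.8 kmol/h; ν_R = −1, so ξ = 254.8/1 = 254.8 kmol/h.
Outlet amounts (n = n₀ + ν ξ):
  P: 1223 − 1(254.8) = 968.2
  R: 538.6 − 1(254.8) = 283.8
  U: 0 + 2(254.8) = 509.5
  Q: 972.4 (inert)

510 kmol/h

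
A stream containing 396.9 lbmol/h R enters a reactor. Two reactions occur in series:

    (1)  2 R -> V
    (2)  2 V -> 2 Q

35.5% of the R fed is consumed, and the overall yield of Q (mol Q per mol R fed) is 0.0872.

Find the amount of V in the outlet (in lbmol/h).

Conversion of R: R consumed = 2ξ₁ = 0.355 × 396.9 → ξ₁ = 70.45 lbmol/h.
Yield of Q: 2ξ₂ / 396.9 = 0.0872 → ξ₂ = 17.3 lbmol/h.
Outlet amounts (n = n₀ + Σ ν·ξ):
  R: 396.9 − 2(70.45) = 256
  V: 0 + 1(70.45) − 2(17.3) = 35.84
  Q: 0 + 2(17.3) = 34.61

35.8 lbmol/h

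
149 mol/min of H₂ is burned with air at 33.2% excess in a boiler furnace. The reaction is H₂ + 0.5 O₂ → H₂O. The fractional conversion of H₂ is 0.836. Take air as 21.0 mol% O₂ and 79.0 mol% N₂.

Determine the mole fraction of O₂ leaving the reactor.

Stoichiometric O₂ = 0.5 × 149 = 74.5 mol/min; O₂ fed = 74.5 × 1.332 = 99.23 mol/min.
N₂ fed = 99.23 × 79/21 = 373.3 mol/min.
Fuel reacted = 0.836 × 149 → ξ = 124.6 mol/min.
Outlet (n = n₀ + ν ξ):
  H₂: 149 − 1(124.6) = 24.44
  O₂: 99.23 − 0.5(124.6) = 36.95
  N₂: 373.3 (inert)
  H₂O: 0 + 1(124.6) = 124.6
Total out = 559.3 mol/min; y_O₂ = 36.95 / 559.3 = 0.06607.

0.0661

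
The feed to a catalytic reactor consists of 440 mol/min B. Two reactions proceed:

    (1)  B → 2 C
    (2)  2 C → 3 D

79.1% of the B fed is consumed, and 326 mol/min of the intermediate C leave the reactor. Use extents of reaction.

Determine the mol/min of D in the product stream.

555 mol/min

Conversion of B: B consumed = 1ξ₁ = 0.791 × 440 → ξ₁ = 348 mol/min.
C balance: n_C = 0 + 2ξ₁ − 2ξ₂ = 326 → ξ₂ = (2·348 − 326)/2 = 185 mol/min.
Outlet amounts (n = n₀ + Σ ν·ξ):
  B: 440 − 1(348) = 91.96
  C: 0 + 2(348) − 2(185) = 326
  D: 0 + 3(185) = 555.1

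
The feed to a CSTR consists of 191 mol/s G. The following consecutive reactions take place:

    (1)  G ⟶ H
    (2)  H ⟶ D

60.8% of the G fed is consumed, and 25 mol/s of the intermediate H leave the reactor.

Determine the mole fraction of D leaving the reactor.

0.477

Conversion of G: G consumed = 1ξ₁ = 0.608 × 191 → ξ₁ = 116.1 mol/s.
H balance: n_H = 0 + 1ξ₁ − 1ξ₂ = 25 → ξ₂ = (1·116.1 − 25)/1 = 91.13 mol/s.
Outlet amounts (n = n₀ + Σ ν·ξ):
  G: 191 − 1(116.1) = 74.87
  H: 0 + 1(116.1) − 1(91.13) = 25
  D: 0 + 1(91.13) = 91.13
Total out = 191 mol/s; y_D = 91.13 / 191 = 0.4771.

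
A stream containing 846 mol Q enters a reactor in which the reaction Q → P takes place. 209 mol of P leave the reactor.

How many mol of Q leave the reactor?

637 mol

For P: n = n₀ + 1ξ → 209 = 0 + 1ξ, giving ξ = 209 mol.
Outlet amounts (n = n₀ + ν ξ):
  Q: 846 − 1(209) = 637
  P: 0 + 1(209) = 209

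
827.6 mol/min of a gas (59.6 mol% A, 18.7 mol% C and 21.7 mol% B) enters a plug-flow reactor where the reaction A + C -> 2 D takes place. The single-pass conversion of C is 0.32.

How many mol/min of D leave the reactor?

C reacted = 0.32 × 154.8 = 49.52 mol/min; ν_C = −1, so ξ = 49.52/1 = 49.52 mol/min.
Outlet amounts (n = n₀ + ν ξ):
  A: 493.2 − 1(49.52) = 443.7
  C: 154.8 − 1(49.52) = 105.2
  D: 0 + 2(49.52) = 99.05
  B: 179.6 (inert)

99 mol/min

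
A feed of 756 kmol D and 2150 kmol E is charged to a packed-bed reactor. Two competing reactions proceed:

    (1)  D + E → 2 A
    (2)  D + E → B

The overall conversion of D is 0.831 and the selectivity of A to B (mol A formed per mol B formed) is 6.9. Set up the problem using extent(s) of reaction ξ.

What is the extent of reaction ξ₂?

Conversion of D: D consumed = 0.831 × 756 = 628.2 kmol = 1ξ₁ + 1ξ₂.
Selectivity: 2ξ₁ / (1ξ₂) = 6.9 → ξ₁ = 3.45 ξ₂.
Substitute: (1·3.45 + 1) ξ₂ = 628.2 → ξ₂ = 141.2 kmol, ξ₁ = 487.1 kmol.
Outlet amounts (n = n₀ + Σ ν·ξ):
  D: 756 − 1(487.1) − 1(141.2) = 127.8
  E: 2150 − 1(487.1) − 1(141.2) = 1522
  A: 0 + 2(487.1) = 974.1
  B: 0 + 1(141.2) = 141.2

ξ₂ = 141 kmol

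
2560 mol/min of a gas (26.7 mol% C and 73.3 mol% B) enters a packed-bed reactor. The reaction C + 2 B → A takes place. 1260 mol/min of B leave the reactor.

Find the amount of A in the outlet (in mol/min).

308 mol/min

For B: n = n₀ − 2ξ → 1260 = 1876 − 2ξ, giving ξ = 308.2 mol/min.
Outlet amounts (n = n₀ + ν ξ):
  C: 683.5 − 1(308.2) = 375.3
  B: 1876 − 2(308.2) = 1260
  A: 0 + 1(308.2) = 308.2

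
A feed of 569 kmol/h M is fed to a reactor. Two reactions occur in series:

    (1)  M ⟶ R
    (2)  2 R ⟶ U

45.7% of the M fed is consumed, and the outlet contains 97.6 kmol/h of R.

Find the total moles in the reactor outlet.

488 kmol/h

Conversion of M: M consumed = 1ξ₁ = 0.457 × 569 → ξ₁ = 260 kmol/h.
R balance: n_R = 0 + 1ξ₁ − 2ξ₂ = 97.6 → ξ₂ = (1·260 − 97.6)/2 = 81.22 kmol/h.
Outlet amounts (n = n₀ + Σ ν·ξ):
  M: 569 − 1(260) = 309
  R: 0 + 1(260) − 2(81.22) = 97.6
  U: 0 + 1(81.22) = 81.22
Total out = 309 + 97.6 + 81.22 = 487.8 kmol/h.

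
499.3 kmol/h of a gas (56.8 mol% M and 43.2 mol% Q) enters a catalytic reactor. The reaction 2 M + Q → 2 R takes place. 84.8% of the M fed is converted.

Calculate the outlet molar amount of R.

M reacted = 0.848 × 283.6 = 240.5 kmol/h; ν_M = −2, so ξ = 240.5/2 = 120.2 kmol/h.
Outlet amounts (n = n₀ + ν ξ):
  M: 283.6 − 2(120.2) = 43.11
  Q: 215.7 − 1(120.2) = 95.45
  R: 0 + 2(120.2) = 240.5

240 kmol/h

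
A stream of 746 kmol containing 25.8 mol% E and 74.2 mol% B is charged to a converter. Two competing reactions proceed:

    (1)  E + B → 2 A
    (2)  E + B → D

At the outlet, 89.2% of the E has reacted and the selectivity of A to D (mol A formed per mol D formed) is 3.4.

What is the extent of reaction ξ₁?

Conversion of E: E consumed = 0.892 × 192.5 = 171.7 kmol = 1ξ₁ + 1ξ₂.
Selectivity: 2ξ₁ / (1ξ₂) = 3.4 → ξ₁ = 1.7 ξ₂.
Substitute: (1·1.7 + 1) ξ₂ = 171.7 → ξ₂ = 63.59 kmol, ξ₁ = 108.1 kmol.
Outlet amounts (n = n₀ + Σ ν·ξ):
  E: 192.5 − 1(108.1) − 1(63.59) = 20.79
  B: 553.5 − 1(108.1) − 1(63.59) = 381.9
  A: 0 + 2(108.1) = 216.2
  D: 0 + 1(63.59) = 63.59

ξ₁ = 108 kmol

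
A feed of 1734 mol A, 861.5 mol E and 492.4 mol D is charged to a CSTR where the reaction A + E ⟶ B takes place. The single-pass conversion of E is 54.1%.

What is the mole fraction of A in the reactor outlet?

0.484

E reacted = 0.541 × 861.5 = 466.1 mol; ν_E = −1, so ξ = 466.1/1 = 466.1 mol.
Outlet amounts (n = n₀ + ν ξ):
  A: 1734 − 1(466.1) = 1268
  E: 861.5 − 1(466.1) = 395.4
  B: 0 + 1(466.1) = 466.1
  D: 492.4 (inert)
Total out = 2622 mol; y_A = 1268 / 2622 = 0.4836.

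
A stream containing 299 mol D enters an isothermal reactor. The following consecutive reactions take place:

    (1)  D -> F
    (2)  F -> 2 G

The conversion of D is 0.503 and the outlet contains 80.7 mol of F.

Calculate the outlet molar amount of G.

Conversion of D: D consumed = 1ξ₁ = 0.503 × 299 → ξ₁ = 150.4 mol.
F balance: n_F = 0 + 1ξ₁ − 1ξ₂ = 80.7 → ξ₂ = (1·150.4 − 80.7)/1 = 69.7 mol.
Outlet amounts (n = n₀ + Σ ν·ξ):
  D: 299 − 1(150.4) = 148.6
  F: 0 + 1(150.4) − 1(69.7) = 80.7
  G: 0 + 2(69.7) = 139.4

139 mol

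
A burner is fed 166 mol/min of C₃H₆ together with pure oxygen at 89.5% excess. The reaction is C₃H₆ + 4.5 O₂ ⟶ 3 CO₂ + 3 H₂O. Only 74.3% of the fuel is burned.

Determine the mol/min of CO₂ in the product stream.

370 mol/min

Stoichiometric O₂ = 4.5 × 166 = 747 mol/min; O₂ fed = 747 × 1.895 = 1416 mol/min.
Fuel reacted = 0.743 × 166 → ξ = 123.3 mol/min.
Outlet (n = n₀ + ν ξ):
  C₃H₆: 166 − 1(123.3) = 42.66
  O₂: 1416 − 4.5(123.3) = 860.5
  CO₂: 0 + 3(123.3) = 370
  H₂O: 0 + 3(123.3) = 370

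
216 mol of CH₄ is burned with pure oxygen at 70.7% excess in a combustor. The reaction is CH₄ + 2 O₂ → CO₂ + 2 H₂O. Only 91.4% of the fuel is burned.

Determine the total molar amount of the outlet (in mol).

Stoichiometric O₂ = 2 × 216 = 432 mol; O₂ fed = 432 × 1.707 = 737.4 mol.
Fuel reacted = 0.914 × 216 → ξ = 197.4 mol.
Outlet (n = n₀ + ν ξ):
  CH₄: 216 − 1(197.4) = 18.58
  O₂: 737.4 − 2(197.4) = 342.6
  CO₂: 0 + 1(197.4) = 197.4
  H₂O: 0 + 2(197.4) = 394.8
Total out = 18.58 + 342.6 + 197.4 + 394.8 = 953.4 mol.

953 mol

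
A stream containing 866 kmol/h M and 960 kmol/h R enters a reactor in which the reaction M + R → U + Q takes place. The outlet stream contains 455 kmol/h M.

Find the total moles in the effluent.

For M: n = n₀ − 1ξ → 455 = 866 − 1ξ, giving ξ = 411 kmol/h.
Outlet amounts (n = n₀ + ν ξ):
  M: 866 − 1(411) = 455
  R: 960 − 1(411) = 549
  U: 0 + 1(411) = 411
  Q: 0 + 1(411) = 411
Total out = 455 + 549 + 411 + 411 = 1826 kmol/h.

1830 kmol/h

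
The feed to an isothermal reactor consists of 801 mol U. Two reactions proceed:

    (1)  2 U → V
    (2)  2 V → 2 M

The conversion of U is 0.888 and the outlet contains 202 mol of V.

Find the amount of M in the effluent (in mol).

Conversion of U: U consumed = 2ξ₁ = 0.888 × 801 → ξ₁ = 355.6 mol.
V balance: n_V = 0 + 1ξ₁ − 2ξ₂ = 202 → ξ₂ = (1·355.6 − 202)/2 = 76.82 mol.
Outlet amounts (n = n₀ + Σ ν·ξ):
  U: 801 − 2(355.6) = 89.71
  V: 0 + 1(355.6) − 2(76.82) = 202
  M: 0 + 2(76.82) = 153.6

154 mol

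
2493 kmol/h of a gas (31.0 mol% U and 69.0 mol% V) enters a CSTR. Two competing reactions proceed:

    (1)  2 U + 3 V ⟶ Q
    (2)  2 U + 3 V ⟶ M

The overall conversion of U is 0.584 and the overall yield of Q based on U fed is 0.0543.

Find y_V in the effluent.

Yield of Q: 1ξ₁ / 772.8 = 0.0543 → ξ₁ = 41.96 kmol/h.
Conversion of U: 2ξ₁ + 2ξ₂ = 0.584 × 772.8 = 451.3 → ξ₂ = 183.7 kmol/h.
Outlet amounts (n = n₀ + Σ ν·ξ):
  U: 772.8 − 2(41.96) − 2(183.7) = 321.5
  V: 1720 − 3(41.96) − 3(183.7) = 1043
  Q: 0 + 1(41.96) = 41.96
  M: 0 + 1(183.7) = 183.7
Total out = 1590 kmol/h; y_V = 1043 / 1590 = 0.6559.

0.656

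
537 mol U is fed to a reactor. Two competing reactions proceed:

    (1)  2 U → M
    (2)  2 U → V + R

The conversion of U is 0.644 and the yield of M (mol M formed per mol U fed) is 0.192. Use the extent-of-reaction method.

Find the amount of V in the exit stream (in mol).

Yield of M: 1ξ₁ / 537 = 0.192 → ξ₁ = 103.1 mol.
Conversion of U: 2ξ₁ + 2ξ₂ = 0.644 × 537 = 345.8 → ξ₂ = 69.81 mol.
Outlet amounts (n = n₀ + Σ ν·ξ):
  U: 537 − 2(103.1) − 2(69.81) = 191.2
  M: 0 + 1(103.1) = 103.1
  V: 0 + 1(69.81) = 69.81
  R: 0 + 1(69.81) = 69.81

69.8 mol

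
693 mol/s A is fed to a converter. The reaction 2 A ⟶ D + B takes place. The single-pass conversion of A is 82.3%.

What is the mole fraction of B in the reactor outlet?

A reacted = 0.823 × 693 = 570.3 mol/s; ν_A = −2, so ξ = 570.3/2 = 285.2 mol/s.
Outlet amounts (n = n₀ + ν ξ):
  A: 693 − 2(285.2) = 122.7
  D: 0 + 1(285.2) = 285.2
  B: 0 + 1(285.2) = 285.2
Total out = 693 mol/s; y_B = 285.2 / 693 = 0.4115.

0.411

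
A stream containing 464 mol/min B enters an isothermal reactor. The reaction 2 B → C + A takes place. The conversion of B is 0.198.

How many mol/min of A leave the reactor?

B reacted = 0.198 × 464 = 91.87 mol/min; ν_B = −2, so ξ = 91.87/2 = 45.94 mol/min.
Outlet amounts (n = n₀ + ν ξ):
  B: 464 − 2(45.94) = 372.1
  C: 0 + 1(45.94) = 45.94
  A: 0 + 1(45.94) = 45.94

45.9 mol/min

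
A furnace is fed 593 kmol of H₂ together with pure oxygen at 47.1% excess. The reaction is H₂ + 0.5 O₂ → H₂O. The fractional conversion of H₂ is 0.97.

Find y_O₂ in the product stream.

0.2

Stoichiometric O₂ = 0.5 × 593 = 296.5 kmol; O₂ fed = 296.5 × 1.471 = 436.2 kmol.
Fuel reacted = 0.97 × 593 → ξ = 575.2 kmol.
Outlet (n = n₀ + ν ξ):
  H₂: 593 − 1(575.2) = 17.79
  O₂: 436.2 − 0.5(575.2) = 148.5
  H₂O: 0 + 1(575.2) = 575.2
Total out = 741.5 kmol; y_O₂ = 148.5 / 741.5 = 0.2003.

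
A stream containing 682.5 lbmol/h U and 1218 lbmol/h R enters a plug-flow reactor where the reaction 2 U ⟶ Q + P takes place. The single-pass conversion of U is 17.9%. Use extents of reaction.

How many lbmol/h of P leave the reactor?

61.1 lbmol/h

U reacted = 0.179 × 682.5 = 122.2 lbmol/h; ν_U = −2, so ξ = 122.2/2 = 61.08 lbmol/h.
Outlet amounts (n = n₀ + ν ξ):
  U: 682.5 − 2(61.08) = 560.3
  Q: 0 + 1(61.08) = 61.08
  P: 0 + 1(61.08) = 61.08
  R: 1218 (inert)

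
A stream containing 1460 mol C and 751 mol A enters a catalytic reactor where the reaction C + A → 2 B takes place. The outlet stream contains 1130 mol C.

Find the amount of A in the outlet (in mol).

421 mol

For C: n = n₀ − 1ξ → 1130 = 1460 − 1ξ, giving ξ = 330 mol.
Outlet amounts (n = n₀ + ν ξ):
  C: 1460 − 1(330) = 1130
  A: 751 − 1(330) = 421
  B: 0 + 2(330) = 660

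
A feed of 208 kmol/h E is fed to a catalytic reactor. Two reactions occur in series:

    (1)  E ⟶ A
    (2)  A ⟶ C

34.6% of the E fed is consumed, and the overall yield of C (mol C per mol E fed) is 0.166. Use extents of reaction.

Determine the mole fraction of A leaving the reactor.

0.18

Conversion of E: E consumed = 1ξ₁ = 0.346 × 208 → ξ₁ = 71.97 kmol/h.
Yield of C: 1ξ₂ / 208 = 0.166 → ξ₂ = 34.53 kmol/h.
Outlet amounts (n = n₀ + Σ ν·ξ):
  E: 208 − 1(71.97) = 136
  A: 0 + 1(71.97) − 1(34.53) = 37.44
  C: 0 + 1(34.53) = 34.53
Total out = 208 kmol/h; y_A = 37.44 / 208 = 0.18.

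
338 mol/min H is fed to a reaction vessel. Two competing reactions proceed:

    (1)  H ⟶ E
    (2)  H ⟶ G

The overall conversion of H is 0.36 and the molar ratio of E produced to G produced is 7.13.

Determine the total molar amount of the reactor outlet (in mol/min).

Conversion of H: H consumed = 0.36 × 338 = 121.7 mol/min = 1ξ₁ + 1ξ₂.
Selectivity: 1ξ₁ / (1ξ₂) = 7.13 → ξ₁ = 7.13 ξ₂.
Substitute: (1·7.13 + 1) ξ₂ = 121.7 → ξ₂ = 14.97 mol/min, ξ₁ = 106.7 mol/min.
Outlet amounts (n = n₀ + Σ ν·ξ):
  H: 338 − 1(106.7) − 1(14.97) = 216.3
  E: 0 + 1(106.7) = 106.7
  G: 0 + 1(14.97) = 14.97
Total out = 216.3 + 106.7 + 14.97 = 338 mol/min.

338 mol/min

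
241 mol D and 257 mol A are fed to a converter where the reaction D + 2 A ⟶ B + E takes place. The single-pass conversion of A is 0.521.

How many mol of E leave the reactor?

66.9 mol

A reacted = 0.521 × 257 = 133.9 mol; ν_A = −2, so ξ = 133.9/2 = 66.95 mol.
Outlet amounts (n = n₀ + ν ξ):
  D: 241 − 1(66.95) = 174.1
  A: 257 − 2(66.95) = 123.1
  B: 0 + 1(66.95) = 66.95
  E: 0 + 1(66.95) = 66.95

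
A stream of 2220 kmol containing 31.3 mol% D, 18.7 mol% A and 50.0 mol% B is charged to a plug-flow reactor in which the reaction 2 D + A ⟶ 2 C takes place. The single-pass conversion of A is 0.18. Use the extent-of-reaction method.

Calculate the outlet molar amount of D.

A reacted = 0.18 × 415.1 = 74.73 kmol; ν_A = −1, so ξ = 74.73/1 = 74.73 kmol.
Outlet amounts (n = n₀ + ν ξ):
  D: 694.9 − 2(74.73) = 545.4
  A: 415.1 − 1(74.73) = 340.4
  C: 0 + 2(74.73) = 149.5
  B: 1110 (inert)

545 kmol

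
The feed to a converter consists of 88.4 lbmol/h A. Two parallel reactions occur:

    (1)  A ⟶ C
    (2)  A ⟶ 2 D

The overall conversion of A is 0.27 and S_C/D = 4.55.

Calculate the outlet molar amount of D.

4.73 lbmol/h

Conversion of A: A consumed = 0.27 × 88.4 = 23.87 lbmol/h = 1ξ₁ + 1ξ₂.
Selectivity: 1ξ₁ / (2ξ₂) = 4.55 → ξ₁ = 9.1 ξ₂.
Substitute: (1·9.1 + 1) ξ₂ = 23.87 → ξ₂ = 2.363 lbmol/h, ξ₁ = 21.5 lbmol/h.
Outlet amounts (n = n₀ + Σ ν·ξ):
  A: 88.4 − 1(21.5) − 1(2.363) = 64.53
  C: 0 + 1(21.5) = 21.5
  D: 0 + 2(2.363) = 4.726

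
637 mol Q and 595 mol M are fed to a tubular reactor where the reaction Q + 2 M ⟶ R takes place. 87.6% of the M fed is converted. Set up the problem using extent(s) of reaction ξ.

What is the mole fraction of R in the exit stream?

0.367

M reacted = 0.876 × 595 = 521.2 mol; ν_M = −2, so ξ = 521.2/2 = 260.6 mol.
Outlet amounts (n = n₀ + ν ξ):
  Q: 637 − 1(260.6) = 376.4
  M: 595 − 2(260.6) = 73.78
  R: 0 + 1(260.6) = 260.6
Total out = 710.8 mol; y_R = 260.6 / 710.8 = 0.3667.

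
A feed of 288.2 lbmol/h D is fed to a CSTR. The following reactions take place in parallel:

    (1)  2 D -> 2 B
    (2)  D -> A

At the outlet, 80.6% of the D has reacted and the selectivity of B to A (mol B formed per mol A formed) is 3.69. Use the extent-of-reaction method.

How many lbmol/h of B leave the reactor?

Conversion of D: D consumed = 0.806 × 288.2 = 232.3 lbmol/h = 2ξ₁ + 1ξ₂.
Selectivity: 2ξ₁ / (1ξ₂) = 3.69 → ξ₁ = 1.845 ξ₂.
Substitute: (2·1.845 + 1) ξ₂ = 232.3 → ξ₂ = 49.53 lbmol/h, ξ₁ = 91.38 lbmol/h.
Outlet amounts (n = n₀ + Σ ν·ξ):
  D: 288.2 − 2(91.38) − 1(49.53) = 55.91
  B: 0 + 2(91.38) = 182.8
  A: 0 + 1(49.53) = 49.53

183 lbmol/h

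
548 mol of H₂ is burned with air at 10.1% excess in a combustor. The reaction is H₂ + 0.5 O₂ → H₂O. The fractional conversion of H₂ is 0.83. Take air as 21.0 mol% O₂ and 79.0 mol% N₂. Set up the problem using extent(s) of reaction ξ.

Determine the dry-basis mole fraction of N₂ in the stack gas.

0.871

Stoichiometric O₂ = 0.5 × 548 = 274 mol; O₂ fed = 274 × 1.101 = 301.7 mol.
N₂ fed = 301.7 × 79/21 = 1135 mol.
Fuel reacted = 0.83 × 548 → ξ = 454.8 mol.
Outlet (n = n₀ + ν ξ):
  H₂: 548 − 1(454.8) = 93.16
  O₂: 301.7 − 0.5(454.8) = 74.25
  N₂: 1135 (inert)
  H₂O: 0 + 1(454.8) = 454.8
Dry total = 1302 mol; y_N₂ (dry) = 1135 / 1302 = 0.8714.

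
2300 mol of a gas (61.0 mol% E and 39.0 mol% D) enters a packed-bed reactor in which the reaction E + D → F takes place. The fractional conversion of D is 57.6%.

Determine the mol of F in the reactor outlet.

D reacted = 0.576 × 897 = 516.7 mol; ν_D = −1, so ξ = 516.7/1 = 516.7 mol.
Outlet amounts (n = n₀ + ν ξ):
  E: 1403 − 1(516.7) = 886.3
  D: 897 − 1(516.7) = 380.3
  F: 0 + 1(516.7) = 516.7

517 mol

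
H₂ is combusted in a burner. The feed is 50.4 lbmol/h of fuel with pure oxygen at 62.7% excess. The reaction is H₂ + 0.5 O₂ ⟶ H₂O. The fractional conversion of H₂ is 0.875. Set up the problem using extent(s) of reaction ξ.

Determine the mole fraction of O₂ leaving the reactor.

0.273

Stoichiometric O₂ = 0.5 × 50.4 = 25.2 lbmol/h; O₂ fed = 25.2 × 1.627 = 41 lbmol/h.
Fuel reacted = 0.875 × 50.4 → ξ = 44.1 lbmol/h.
Outlet (n = n₀ + ν ξ):
  H₂: 50.4 − 1(44.1) = 6.3
  O₂: 41 − 0.5(44.1) = 18.95
  H₂O: 0 + 1(44.1) = 44.1
Total out = 69.35 lbmol/h; y_O₂ = 18.95 / 69.35 = 0.2733.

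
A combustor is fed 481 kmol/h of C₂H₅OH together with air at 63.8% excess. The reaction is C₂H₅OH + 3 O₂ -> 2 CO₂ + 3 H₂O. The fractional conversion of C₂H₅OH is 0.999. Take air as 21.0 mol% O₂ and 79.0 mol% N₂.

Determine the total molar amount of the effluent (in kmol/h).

Stoichiometric O₂ = 3 × 481 = 1443 kmol/h; O₂ fed = 1443 × 1.638 = 2364 kmol/h.
N₂ fed = 2364 × 79/21 = 8892 kmol/h.
Fuel reacted = 0.999 × 481 → ξ = 480.5 kmol/h.
Outlet (n = n₀ + ν ξ):
  C₂H₅OH: 481 − 1(480.5) = 0.481
  O₂: 2364 − 3(480.5) = 922.1
  N₂: 8892 (inert)
  CO₂: 0 + 2(480.5) = 961
  H₂O: 0 + 3(480.5) = 1442
Total out = 0.481 + 922.1 + 8892 + 961 + 1442 = 12220 kmol/h.

12200 kmol/h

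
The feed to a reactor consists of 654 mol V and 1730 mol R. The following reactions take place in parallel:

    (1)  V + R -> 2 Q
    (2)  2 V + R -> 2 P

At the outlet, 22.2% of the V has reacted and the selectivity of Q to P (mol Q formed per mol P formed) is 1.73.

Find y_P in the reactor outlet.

Conversion of V: V consumed = 0.222 × 654 = 145.2 mol = 1ξ₁ + 2ξ₂.
Selectivity: 2ξ₁ / (2ξ₂) = 1.73 → ξ₁ = 1.73 ξ₂.
Substitute: (1·1.73 + 2) ξ₂ = 145.2 → ξ₂ = 38.92 mol, ξ₁ = 67.34 mol.
Outlet amounts (n = n₀ + Σ ν·ξ):
  V: 654 − 1(67.34) − 2(38.92) = 508.8
  R: 1730 − 1(67.34) − 1(38.92) = 1624
  Q: 0 + 2(67.34) = 134.7
  P: 0 + 2(38.92) = 77.85
Total out = 2345 mol; y_P = 77.85 / 2345 = 0.0332.

0.0332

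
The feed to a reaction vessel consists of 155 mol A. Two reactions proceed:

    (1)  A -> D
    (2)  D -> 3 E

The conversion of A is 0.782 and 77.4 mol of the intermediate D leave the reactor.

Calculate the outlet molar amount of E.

131 mol

Conversion of A: A consumed = 1ξ₁ = 0.782 × 155 → ξ₁ = 121.2 mol.
D balance: n_D = 0 + 1ξ₁ − 1ξ₂ = 77.4 → ξ₂ = (1·121.2 − 77.4)/1 = 43.81 mol.
Outlet amounts (n = n₀ + Σ ν·ξ):
  A: 155 − 1(121.2) = 33.79
  D: 0 + 1(121.2) − 1(43.81) = 77.4
  E: 0 + 3(43.81) = 131.4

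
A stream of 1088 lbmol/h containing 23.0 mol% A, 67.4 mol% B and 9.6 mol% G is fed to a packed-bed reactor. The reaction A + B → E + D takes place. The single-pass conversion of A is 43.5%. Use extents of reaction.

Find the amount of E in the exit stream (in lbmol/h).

A reacted = 0.435 × 250.2 = 108.9 lbmol/h; ν_A = −1, so ξ = 108.9/1 = 108.9 lbmol/h.
Outlet amounts (n = n₀ + ν ξ):
  A: 250.2 − 1(108.9) = 141.4
  B: 733.3 − 1(108.9) = 624.5
  E: 0 + 1(108.9) = 108.9
  D: 0 + 1(108.9) = 108.9
  G: 104.4 (inert)

109 lbmol/h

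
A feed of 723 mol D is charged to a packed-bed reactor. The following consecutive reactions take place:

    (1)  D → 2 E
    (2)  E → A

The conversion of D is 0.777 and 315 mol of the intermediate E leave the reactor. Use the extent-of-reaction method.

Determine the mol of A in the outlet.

Conversion of D: D consumed = 1ξ₁ = 0.777 × 723 → ξ₁ = 561.8 mol.
E balance: n_E = 0 + 2ξ₁ − 1ξ₂ = 315 → ξ₂ = (2·561.8 − 315)/1 = 808.5 mol.
Outlet amounts (n = n₀ + Σ ν·ξ):
  D: 723 − 1(561.8) = 161.2
  E: 0 + 2(561.8) − 1(808.5) = 315
  A: 0 + 1(808.5) = 808.5

809 mol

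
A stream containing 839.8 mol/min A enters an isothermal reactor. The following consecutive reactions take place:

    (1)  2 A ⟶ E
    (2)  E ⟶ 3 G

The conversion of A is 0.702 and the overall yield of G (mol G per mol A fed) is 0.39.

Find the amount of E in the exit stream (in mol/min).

Conversion of A: A consumed = 2ξ₁ = 0.702 × 839.8 → ξ₁ = 294.8 mol/min.
Yield of G: 3ξ₂ / 839.8 = 0.39 → ξ₂ = 109.2 mol/min.
Outlet amounts (n = n₀ + Σ ν·ξ):
  A: 839.8 − 2(294.8) = 250.3
  E: 0 + 1(294.8) − 1(109.2) = 185.6
  G: 0 + 3(109.2) = 327.5

186 mol/min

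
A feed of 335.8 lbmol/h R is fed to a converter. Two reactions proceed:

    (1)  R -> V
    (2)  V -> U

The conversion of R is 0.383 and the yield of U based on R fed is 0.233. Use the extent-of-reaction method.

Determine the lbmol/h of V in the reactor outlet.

Conversion of R: R consumed = 1ξ₁ = 0.383 × 335.8 → ξ₁ = 128.6 lbmol/h.
Yield of U: 1ξ₂ / 335.8 = 0.233 → ξ₂ = 78.24 lbmol/h.
Outlet amounts (n = n₀ + Σ ν·ξ):
  R: 335.8 − 1(128.6) = 207.2
  V: 0 + 1(128.6) − 1(78.24) = 50.37
  U: 0 + 1(78.24) = 78.24

50.4 lbmol/h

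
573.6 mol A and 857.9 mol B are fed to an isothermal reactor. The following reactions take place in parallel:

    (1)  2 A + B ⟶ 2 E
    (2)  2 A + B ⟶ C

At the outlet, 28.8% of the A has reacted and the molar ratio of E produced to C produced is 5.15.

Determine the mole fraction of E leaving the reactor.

0.0897

Conversion of A: A consumed = 0.288 × 573.6 = 165.2 mol = 2ξ₁ + 2ξ₂.
Selectivity: 2ξ₁ / (1ξ₂) = 5.15 → ξ₁ = 2.575 ξ₂.
Substitute: (2·2.575 + 2) ξ₂ = 165.2 → ξ₂ = 23.1 mol, ξ₁ = 59.49 mol.
Outlet amounts (n = n₀ + Σ ν·ξ):
  A: 573.6 − 2(59.49) − 2(23.1) = 408.4
  B: 857.9 − 1(59.49) − 1(23.1) = 775.3
  E: 0 + 2(59.49) = 119
  C: 0 + 1(23.1) = 23.1
Total out = 1326 mol; y_E = 119 / 1326 = 0.08975.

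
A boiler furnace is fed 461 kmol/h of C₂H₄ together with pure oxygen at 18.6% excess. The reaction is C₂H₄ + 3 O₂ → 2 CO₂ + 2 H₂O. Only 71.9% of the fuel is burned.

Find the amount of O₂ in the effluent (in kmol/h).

646 kmol/h

Stoichiometric O₂ = 3 × 461 = 1383 kmol/h; O₂ fed = 1383 × 1.186 = 1640 kmol/h.
Fuel reacted = 0.719 × 461 → ξ = 331.5 kmol/h.
Outlet (n = n₀ + ν ξ):
  C₂H₄: 461 − 1(331.5) = 129.5
  O₂: 1640 − 3(331.5) = 645.9
  CO₂: 0 + 2(331.5) = 662.9
  H₂O: 0 + 2(331.5) = 662.9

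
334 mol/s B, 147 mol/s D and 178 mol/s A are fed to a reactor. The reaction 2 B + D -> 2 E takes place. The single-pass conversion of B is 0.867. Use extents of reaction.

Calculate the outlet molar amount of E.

B reacted = 0.867 × 334 = 289.6 mol/s; ν_B = −2, so ξ = 289.6/2 = 144.8 mol/s.
Outlet amounts (n = n₀ + ν ξ):
  B: 334 − 2(144.8) = 44.42
  D: 147 − 1(144.8) = 2.211
  E: 0 + 2(144.8) = 289.6
  A: 178 (inert)

290 mol/s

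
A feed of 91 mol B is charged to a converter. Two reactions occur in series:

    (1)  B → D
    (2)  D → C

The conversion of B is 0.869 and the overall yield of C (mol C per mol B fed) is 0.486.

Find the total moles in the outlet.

Conversion of B: B consumed = 1ξ₁ = 0.869 × 91 → ξ₁ = 79.08 mol.
Yield of C: 1ξ₂ / 91 = 0.486 → ξ₂ = 44.23 mol.
Outlet amounts (n = n₀ + Σ ν·ξ):
  B: 91 − 1(79.08) = 11.92
  D: 0 + 1(79.08) − 1(44.23) = 34.85
  C: 0 + 1(44.23) = 44.23
Total out = 11.92 + 34.85 + 44.23 = 91 mol.

91 mol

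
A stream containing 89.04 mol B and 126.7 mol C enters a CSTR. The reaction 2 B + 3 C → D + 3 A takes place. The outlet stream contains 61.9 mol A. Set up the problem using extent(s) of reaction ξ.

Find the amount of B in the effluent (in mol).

For A: n = n₀ + 3ξ → 61.9 = 0 + 3ξ, giving ξ = 20.63 mol.
Outlet amounts (n = n₀ + ν ξ):
  B: 89.04 − 2(20.63) = 47.77
  C: 126.7 − 3(20.63) = 64.8
  D: 0 + 1(20.63) = 20.63
  A: 0 + 3(20.63) = 61.9

47.8 mol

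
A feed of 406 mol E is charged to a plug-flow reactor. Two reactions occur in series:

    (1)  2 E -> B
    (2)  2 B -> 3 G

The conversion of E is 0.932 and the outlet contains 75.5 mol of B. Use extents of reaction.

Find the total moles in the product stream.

Conversion of E: E consumed = 2ξ₁ = 0.932 × 406 → ξ₁ = 189.2 mol.
B balance: n_B = 0 + 1ξ₁ − 2ξ₂ = 75.5 → ξ₂ = (1·189.2 − 75.5)/2 = 56.85 mol.
Outlet amounts (n = n₀ + Σ ν·ξ):
  E: 406 − 2(189.2) = 27.61
  B: 0 + 1(189.2) − 2(56.85) = 75.5
  G: 0 + 3(56.85) = 170.5
Total out = 27.61 + 75.5 + 170.5 = 273.7 mol.

274 mol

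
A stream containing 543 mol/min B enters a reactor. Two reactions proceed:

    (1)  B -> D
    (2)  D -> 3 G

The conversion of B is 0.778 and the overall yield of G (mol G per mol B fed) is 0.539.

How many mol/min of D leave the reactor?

Conversion of B: B consumed = 1ξ₁ = 0.778 × 543 → ξ₁ = 422.5 mol/min.
Yield of G: 3ξ₂ / 543 = 0.539 → ξ₂ = 97.56 mol/min.
Outlet amounts (n = n₀ + Σ ν·ξ):
  B: 543 − 1(422.5) = 120.5
  D: 0 + 1(422.5) − 1(97.56) = 324.9
  G: 0 + 3(97.56) = 292.7

325 mol/min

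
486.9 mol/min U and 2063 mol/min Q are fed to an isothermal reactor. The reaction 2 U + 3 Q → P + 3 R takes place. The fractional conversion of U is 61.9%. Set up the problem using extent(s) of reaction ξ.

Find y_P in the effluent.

0.0628

U reacted = 0.619 × 486.9 = 301.4 mol/min; ν_U = −2, so ξ = 301.4/2 = 150.7 mol/min.
Outlet amounts (n = n₀ + ν ξ):
  U: 486.9 − 2(150.7) = 185.5
  Q: 2063 − 3(150.7) = 1611
  P: 0 + 1(150.7) = 150.7
  R: 0 + 3(150.7) = 452.1
Total out = 2399 mol/min; y_P = 150.7 / 2399 = 0.06281.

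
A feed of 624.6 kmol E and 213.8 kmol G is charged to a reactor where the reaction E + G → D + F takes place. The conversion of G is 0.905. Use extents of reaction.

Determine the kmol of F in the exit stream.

G reacted = 0.905 × 213.8 = 193.5 kmol; ν_G = −1, so ξ = 193.5/1 = 193.5 kmol.
Outlet amounts (n = n₀ + ν ξ):
  E: 624.6 − 1(193.5) = 431.1
  G: 213.8 − 1(193.5) = 20.31
  D: 0 + 1(193.5) = 193.5
  F: 0 + 1(193.5) = 193.5

193 kmol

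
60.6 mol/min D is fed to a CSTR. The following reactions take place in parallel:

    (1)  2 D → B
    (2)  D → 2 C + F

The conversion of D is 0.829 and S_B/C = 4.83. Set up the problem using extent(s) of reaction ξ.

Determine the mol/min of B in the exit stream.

Conversion of D: D consumed = 0.829 × 60.6 = 50.24 mol/min = 2ξ₁ + 1ξ₂.
Selectivity: 1ξ₁ / (2ξ₂) = 4.83 → ξ₁ = 9.66 ξ₂.
Substitute: (2·9.66 + 1) ξ₂ = 50.24 → ξ₂ = 2.472 mol/min, ξ₁ = 23.88 mol/min.
Outlet amounts (n = n₀ + Σ ν·ξ):
  D: 60.6 − 2(23.88) − 1(2.472) = 10.36
  B: 0 + 1(23.88) = 23.88
  C: 0 + 2(2.472) = 4.945
  F: 0 + 1(2.472) = 2.472

23.9 mol/min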